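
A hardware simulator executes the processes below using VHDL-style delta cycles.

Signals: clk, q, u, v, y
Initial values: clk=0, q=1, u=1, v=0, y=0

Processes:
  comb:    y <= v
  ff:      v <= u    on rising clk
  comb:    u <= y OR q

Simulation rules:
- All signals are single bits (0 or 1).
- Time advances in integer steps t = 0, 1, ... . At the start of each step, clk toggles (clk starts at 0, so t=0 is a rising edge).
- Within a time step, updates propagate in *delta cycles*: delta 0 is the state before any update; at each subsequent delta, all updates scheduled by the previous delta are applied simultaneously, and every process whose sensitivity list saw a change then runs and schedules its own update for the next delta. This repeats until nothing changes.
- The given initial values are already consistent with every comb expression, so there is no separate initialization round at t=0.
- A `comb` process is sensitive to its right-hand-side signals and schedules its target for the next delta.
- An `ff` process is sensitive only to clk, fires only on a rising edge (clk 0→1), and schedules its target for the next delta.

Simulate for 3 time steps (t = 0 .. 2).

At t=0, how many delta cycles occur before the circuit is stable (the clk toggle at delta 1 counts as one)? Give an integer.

t=0 Δ0: u=1 y=0 v=0 q=1 clk=0
  Δ1: clk:0→1
  Δ2: v:0→1
  Δ3: y:0→1
  (3Δ to stable)
t=1 Δ0: u=1 y=1 v=1 q=1 clk=1
  Δ1: clk:1→0
  (1Δ to stable)
t=2 Δ0: u=1 y=1 v=1 q=1 clk=0
  Δ1: clk:0→1
  (1Δ to stable)

3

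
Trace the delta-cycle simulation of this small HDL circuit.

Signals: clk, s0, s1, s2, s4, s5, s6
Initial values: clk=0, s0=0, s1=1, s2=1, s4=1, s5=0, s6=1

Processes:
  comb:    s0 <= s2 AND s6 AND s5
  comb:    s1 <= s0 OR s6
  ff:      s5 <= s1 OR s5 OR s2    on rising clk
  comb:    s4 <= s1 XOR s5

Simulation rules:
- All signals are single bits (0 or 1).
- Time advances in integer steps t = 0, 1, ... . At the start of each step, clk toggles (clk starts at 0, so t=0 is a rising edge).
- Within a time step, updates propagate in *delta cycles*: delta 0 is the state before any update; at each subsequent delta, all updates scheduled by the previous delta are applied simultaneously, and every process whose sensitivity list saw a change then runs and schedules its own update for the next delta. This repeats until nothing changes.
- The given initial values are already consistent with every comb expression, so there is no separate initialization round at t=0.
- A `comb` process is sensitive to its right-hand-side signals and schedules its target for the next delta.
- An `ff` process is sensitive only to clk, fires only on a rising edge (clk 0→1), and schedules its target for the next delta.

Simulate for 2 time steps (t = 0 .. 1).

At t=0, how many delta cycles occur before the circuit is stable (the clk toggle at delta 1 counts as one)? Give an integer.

[bits: s5,s0,s1,clk,s4,s2,s6]
t=0: Δ0=0010111 Δ1=0011111 Δ2=1011111 Δ3=1111011 | 3Δ
t=1: Δ0=1111011 Δ1=1110011 | 1Δ

3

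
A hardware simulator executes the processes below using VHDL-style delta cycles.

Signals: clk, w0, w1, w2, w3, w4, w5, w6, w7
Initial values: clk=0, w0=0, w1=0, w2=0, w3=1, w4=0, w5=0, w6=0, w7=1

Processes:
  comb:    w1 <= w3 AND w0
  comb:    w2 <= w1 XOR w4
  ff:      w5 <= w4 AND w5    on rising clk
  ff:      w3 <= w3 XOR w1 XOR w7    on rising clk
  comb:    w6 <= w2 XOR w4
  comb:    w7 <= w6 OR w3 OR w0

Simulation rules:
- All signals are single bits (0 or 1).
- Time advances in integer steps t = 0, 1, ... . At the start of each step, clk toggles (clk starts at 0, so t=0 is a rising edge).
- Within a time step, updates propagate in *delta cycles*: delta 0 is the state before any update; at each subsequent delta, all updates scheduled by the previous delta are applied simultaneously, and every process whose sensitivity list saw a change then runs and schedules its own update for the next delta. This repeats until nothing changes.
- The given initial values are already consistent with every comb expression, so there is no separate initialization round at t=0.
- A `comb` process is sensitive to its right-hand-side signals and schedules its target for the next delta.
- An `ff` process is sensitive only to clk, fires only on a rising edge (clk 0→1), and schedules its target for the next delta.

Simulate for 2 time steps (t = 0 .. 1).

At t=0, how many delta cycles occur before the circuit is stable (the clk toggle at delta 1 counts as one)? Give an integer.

3

t=0 Δ0: w5=0 w6=0 clk=0 w7=1 w0=0 w4=0 w2=0 w1=0 w3=1
  Δ1: clk:0→1
  Δ2: w3:1→0
  Δ3: w7:1→0
  (3Δ to stable)
t=1 Δ0: w5=0 w6=0 clk=1 w7=0 w0=0 w4=0 w2=0 w1=0 w3=0
  Δ1: clk:1→0
  (1Δ to stable)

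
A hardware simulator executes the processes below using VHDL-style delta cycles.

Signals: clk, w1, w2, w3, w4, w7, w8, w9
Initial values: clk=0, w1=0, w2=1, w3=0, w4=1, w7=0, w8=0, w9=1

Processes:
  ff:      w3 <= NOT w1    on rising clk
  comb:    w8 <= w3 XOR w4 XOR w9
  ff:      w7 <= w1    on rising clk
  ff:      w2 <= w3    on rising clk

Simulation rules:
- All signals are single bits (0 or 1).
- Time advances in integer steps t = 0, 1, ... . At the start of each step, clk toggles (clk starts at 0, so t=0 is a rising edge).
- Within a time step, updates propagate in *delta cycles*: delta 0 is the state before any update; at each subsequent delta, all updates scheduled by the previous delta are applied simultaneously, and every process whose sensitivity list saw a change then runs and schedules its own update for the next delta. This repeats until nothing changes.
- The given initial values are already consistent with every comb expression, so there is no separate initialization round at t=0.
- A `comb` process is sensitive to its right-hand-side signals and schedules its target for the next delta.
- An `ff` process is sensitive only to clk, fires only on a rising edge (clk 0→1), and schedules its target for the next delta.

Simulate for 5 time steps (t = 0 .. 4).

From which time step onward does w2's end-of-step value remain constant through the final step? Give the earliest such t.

2

t=0 Δ0: w1=0 w3=0 w9=1 w8=0 w2=1 w4=1 w7=0 clk=0
  Δ1: clk:0→1
  Δ2: w3:0→1, w2:1→0
  Δ3: w8:0→1
  (3Δ to stable)
t=1 Δ0: w1=0 w3=1 w9=1 w8=1 w2=0 w4=1 w7=0 clk=1
  Δ1: clk:1→0
  (1Δ to stable)
t=2 Δ0: w1=0 w3=1 w9=1 w8=1 w2=0 w4=1 w7=0 clk=0
  Δ1: clk:0→1
  Δ2: w2:0→1
  (2Δ to stable)
t=3 Δ0: w1=0 w3=1 w9=1 w8=1 w2=1 w4=1 w7=0 clk=1
  Δ1: clk:1→0
  (1Δ to stable)
t=4 Δ0: w1=0 w3=1 w9=1 w8=1 w2=1 w4=1 w7=0 clk=0
  Δ1: clk:0→1
  (1Δ to stable)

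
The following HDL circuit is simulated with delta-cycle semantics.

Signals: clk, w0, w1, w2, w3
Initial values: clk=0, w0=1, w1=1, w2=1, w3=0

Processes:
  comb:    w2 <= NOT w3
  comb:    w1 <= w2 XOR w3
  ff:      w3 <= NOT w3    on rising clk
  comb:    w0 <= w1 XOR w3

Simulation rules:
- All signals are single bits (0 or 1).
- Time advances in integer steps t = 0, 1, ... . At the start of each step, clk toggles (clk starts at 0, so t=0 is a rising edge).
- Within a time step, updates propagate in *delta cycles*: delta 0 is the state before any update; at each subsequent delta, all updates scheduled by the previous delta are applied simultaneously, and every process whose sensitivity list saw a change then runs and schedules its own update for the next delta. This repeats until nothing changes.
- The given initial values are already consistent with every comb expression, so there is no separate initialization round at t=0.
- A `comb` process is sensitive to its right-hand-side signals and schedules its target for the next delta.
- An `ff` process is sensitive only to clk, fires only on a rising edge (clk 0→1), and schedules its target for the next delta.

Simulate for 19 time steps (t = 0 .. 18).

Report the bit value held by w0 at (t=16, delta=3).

t0.Δ0 w2=1 w3=0 w0=1 w1=1 clk=0
t0.Δ1 w2=1 w3=0 w0=1 w1=1 clk=1
t0.Δ2 w2=1 w3=1 w0=1 w1=1 clk=1
t0.Δ3 w2=0 w3=1 w0=0 w1=0 clk=1
t0.Δ4 w2=0 w3=1 w0=1 w1=1 clk=1
t0.Δ5 w2=0 w3=1 w0=0 w1=1 clk=1
t1.Δ0 w2=0 w3=1 w0=0 w1=1 clk=1
t1.Δ1 w2=0 w3=1 w0=0 w1=1 clk=0
t2.Δ0 w2=0 w3=1 w0=0 w1=1 clk=0
t2.Δ1 w2=0 w3=1 w0=0 w1=1 clk=1
t2.Δ2 w2=0 w3=0 w0=0 w1=1 clk=1
t2.Δ3 w2=1 w3=0 w0=1 w1=0 clk=1
t2.Δ4 w2=1 w3=0 w0=0 w1=1 clk=1
t2.Δ5 w2=1 w3=0 w0=1 w1=1 clk=1
t3.Δ0 w2=1 w3=0 w0=1 w1=1 clk=1
t3.Δ1 w2=1 w3=0 w0=1 w1=1 clk=0
t4.Δ0 w2=1 w3=0 w0=1 w1=1 clk=0
t4.Δ1 w2=1 w3=0 w0=1 w1=1 clk=1
t4.Δ2 w2=1 w3=1 w0=1 w1=1 clk=1
t4.Δ3 w2=0 w3=1 w0=0 w1=0 clk=1
t4.Δ4 w2=0 w3=1 w0=1 w1=1 clk=1
t4.Δ5 w2=0 w3=1 w0=0 w1=1 clk=1
t5.Δ0 w2=0 w3=1 w0=0 w1=1 clk=1
t5.Δ1 w2=0 w3=1 w0=0 w1=1 clk=0
t6.Δ0 w2=0 w3=1 w0=0 w1=1 clk=0
t6.Δ1 w2=0 w3=1 w0=0 w1=1 clk=1
t6.Δ2 w2=0 w3=0 w0=0 w1=1 clk=1
t6.Δ3 w2=1 w3=0 w0=1 w1=0 clk=1
t6.Δ4 w2=1 w3=0 w0=0 w1=1 clk=1
t6.Δ5 w2=1 w3=0 w0=1 w1=1 clk=1
t7.Δ0 w2=1 w3=0 w0=1 w1=1 clk=1
t7.Δ1 w2=1 w3=0 w0=1 w1=1 clk=0
t8.Δ0 w2=1 w3=0 w0=1 w1=1 clk=0
t8.Δ1 w2=1 w3=0 w0=1 w1=1 clk=1
t8.Δ2 w2=1 w3=1 w0=1 w1=1 clk=1
t8.Δ3 w2=0 w3=1 w0=0 w1=0 clk=1
t8.Δ4 w2=0 w3=1 w0=1 w1=1 clk=1
t8.Δ5 w2=0 w3=1 w0=0 w1=1 clk=1
t9.Δ0 w2=0 w3=1 w0=0 w1=1 clk=1
t9.Δ1 w2=0 w3=1 w0=0 w1=1 clk=0
t10.Δ0 w2=0 w3=1 w0=0 w1=1 clk=0
t10.Δ1 w2=0 w3=1 w0=0 w1=1 clk=1
t10.Δ2 w2=0 w3=0 w0=0 w1=1 clk=1
t10.Δ3 w2=1 w3=0 w0=1 w1=0 clk=1
t10.Δ4 w2=1 w3=0 w0=0 w1=1 clk=1
t10.Δ5 w2=1 w3=0 w0=1 w1=1 clk=1
t11.Δ0 w2=1 w3=0 w0=1 w1=1 clk=1
t11.Δ1 w2=1 w3=0 w0=1 w1=1 clk=0
t12.Δ0 w2=1 w3=0 w0=1 w1=1 clk=0
t12.Δ1 w2=1 w3=0 w0=1 w1=1 clk=1
t12.Δ2 w2=1 w3=1 w0=1 w1=1 clk=1
t12.Δ3 w2=0 w3=1 w0=0 w1=0 clk=1
t12.Δ4 w2=0 w3=1 w0=1 w1=1 clk=1
t12.Δ5 w2=0 w3=1 w0=0 w1=1 clk=1
t13.Δ0 w2=0 w3=1 w0=0 w1=1 clk=1
t13.Δ1 w2=0 w3=1 w0=0 w1=1 clk=0
t14.Δ0 w2=0 w3=1 w0=0 w1=1 clk=0
t14.Δ1 w2=0 w3=1 w0=0 w1=1 clk=1
t14.Δ2 w2=0 w3=0 w0=0 w1=1 clk=1
t14.Δ3 w2=1 w3=0 w0=1 w1=0 clk=1
t14.Δ4 w2=1 w3=0 w0=0 w1=1 clk=1
t14.Δ5 w2=1 w3=0 w0=1 w1=1 clk=1
t15.Δ0 w2=1 w3=0 w0=1 w1=1 clk=1
t15.Δ1 w2=1 w3=0 w0=1 w1=1 clk=0
t16.Δ0 w2=1 w3=0 w0=1 w1=1 clk=0
t16.Δ1 w2=1 w3=0 w0=1 w1=1 clk=1
t16.Δ2 w2=1 w3=1 w0=1 w1=1 clk=1
t16.Δ3 w2=0 w3=1 w0=0 w1=0 clk=1
t16.Δ4 w2=0 w3=1 w0=1 w1=1 clk=1
t16.Δ5 w2=0 w3=1 w0=0 w1=1 clk=1
t17.Δ0 w2=0 w3=1 w0=0 w1=1 clk=1
t17.Δ1 w2=0 w3=1 w0=0 w1=1 clk=0
t18.Δ0 w2=0 w3=1 w0=0 w1=1 clk=0
t18.Δ1 w2=0 w3=1 w0=0 w1=1 clk=1
t18.Δ2 w2=0 w3=0 w0=0 w1=1 clk=1
t18.Δ3 w2=1 w3=0 w0=1 w1=0 clk=1
t18.Δ4 w2=1 w3=0 w0=0 w1=1 clk=1
t18.Δ5 w2=1 w3=0 w0=1 w1=1 clk=1

0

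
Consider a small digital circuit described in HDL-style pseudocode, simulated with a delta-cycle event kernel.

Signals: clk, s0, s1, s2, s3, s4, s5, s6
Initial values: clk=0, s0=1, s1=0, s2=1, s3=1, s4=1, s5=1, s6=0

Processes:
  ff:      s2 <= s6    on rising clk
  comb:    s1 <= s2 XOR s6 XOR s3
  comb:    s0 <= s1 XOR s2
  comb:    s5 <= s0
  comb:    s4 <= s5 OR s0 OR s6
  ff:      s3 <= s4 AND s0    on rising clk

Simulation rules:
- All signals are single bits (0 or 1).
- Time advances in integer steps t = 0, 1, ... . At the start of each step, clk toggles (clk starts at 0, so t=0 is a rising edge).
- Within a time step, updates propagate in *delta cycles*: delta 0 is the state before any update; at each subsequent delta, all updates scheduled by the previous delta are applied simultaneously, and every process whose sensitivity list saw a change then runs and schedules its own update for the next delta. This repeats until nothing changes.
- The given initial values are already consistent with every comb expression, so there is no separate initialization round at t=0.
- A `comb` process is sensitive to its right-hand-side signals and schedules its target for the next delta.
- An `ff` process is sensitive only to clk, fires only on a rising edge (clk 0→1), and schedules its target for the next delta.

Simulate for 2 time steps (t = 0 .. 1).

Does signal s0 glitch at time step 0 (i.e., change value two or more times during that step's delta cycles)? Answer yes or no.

yes

t0.Δ0 s5=1 s0=1 s2=1 clk=0 s4=1 s6=0 s1=0 s3=1
t0.Δ1 s5=1 s0=1 s2=1 clk=1 s4=1 s6=0 s1=0 s3=1
t0.Δ2 s5=1 s0=1 s2=0 clk=1 s4=1 s6=0 s1=0 s3=1
t0.Δ3 s5=1 s0=0 s2=0 clk=1 s4=1 s6=0 s1=1 s3=1
t0.Δ4 s5=0 s0=1 s2=0 clk=1 s4=1 s6=0 s1=1 s3=1
t0.Δ5 s5=1 s0=1 s2=0 clk=1 s4=1 s6=0 s1=1 s3=1
t1.Δ0 s5=1 s0=1 s2=0 clk=1 s4=1 s6=0 s1=1 s3=1
t1.Δ1 s5=1 s0=1 s2=0 clk=0 s4=1 s6=0 s1=1 s3=1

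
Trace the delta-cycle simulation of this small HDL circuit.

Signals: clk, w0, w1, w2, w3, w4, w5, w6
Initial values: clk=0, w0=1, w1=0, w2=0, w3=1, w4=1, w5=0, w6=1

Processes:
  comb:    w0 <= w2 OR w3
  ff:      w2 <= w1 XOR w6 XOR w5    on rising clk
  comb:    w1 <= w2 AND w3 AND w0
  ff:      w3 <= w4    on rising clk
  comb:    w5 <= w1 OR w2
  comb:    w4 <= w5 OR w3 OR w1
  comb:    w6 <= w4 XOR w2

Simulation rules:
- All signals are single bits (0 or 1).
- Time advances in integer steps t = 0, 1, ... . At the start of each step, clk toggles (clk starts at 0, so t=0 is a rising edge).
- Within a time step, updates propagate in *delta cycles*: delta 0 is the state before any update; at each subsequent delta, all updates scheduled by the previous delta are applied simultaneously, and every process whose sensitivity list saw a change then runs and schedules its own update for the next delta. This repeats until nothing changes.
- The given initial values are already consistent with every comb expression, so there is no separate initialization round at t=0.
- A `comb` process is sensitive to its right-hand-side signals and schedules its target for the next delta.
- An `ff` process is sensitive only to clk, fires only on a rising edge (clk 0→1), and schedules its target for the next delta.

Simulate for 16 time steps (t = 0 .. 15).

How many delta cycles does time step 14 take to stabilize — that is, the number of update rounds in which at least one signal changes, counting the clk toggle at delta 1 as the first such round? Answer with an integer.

4

t=0 Δ0: clk=0 w0=1 w3=1 w1=0 w2=0 w4=1 w5=0 w6=1
  Δ1: clk:0→1
  Δ2: w2:0→1
  Δ3: w1:0→1, w5:0→1, w6:1→0
  (3Δ to stable)
t=1 Δ0: clk=1 w0=1 w3=1 w1=1 w2=1 w4=1 w5=1 w6=0
  Δ1: clk:1→0
  (1Δ to stable)
t=2 Δ0: clk=0 w0=1 w3=1 w1=1 w2=1 w4=1 w5=1 w6=0
  Δ1: clk:0→1
  Δ2: w2:1→0
  Δ3: w1:1→0, w6:0→1
  Δ4: w5:1→0
  (4Δ to stable)
t=3 Δ0: clk=1 w0=1 w3=1 w1=0 w2=0 w4=1 w5=0 w6=1
  Δ1: clk:1→0
  (1Δ to stable)
t=4 Δ0: clk=0 w0=1 w3=1 w1=0 w2=0 w4=1 w5=0 w6=1
  Δ1: clk:0→1
  Δ2: w2:0→1
  Δ3: w1:0→1, w5:0→1, w6:1→0
  (3Δ to stable)
t=5 Δ0: clk=1 w0=1 w3=1 w1=1 w2=1 w4=1 w5=1 w6=0
  Δ1: clk:1→0
  (1Δ to stable)
t=6 Δ0: clk=0 w0=1 w3=1 w1=1 w2=1 w4=1 w5=1 w6=0
  Δ1: clk:0→1
  Δ2: w2:1→0
  Δ3: w1:1→0, w6:0→1
  Δ4: w5:1→0
  (4Δ to stable)
t=7 Δ0: clk=1 w0=1 w3=1 w1=0 w2=0 w4=1 w5=0 w6=1
  Δ1: clk:1→0
  (1Δ to stable)
t=8 Δ0: clk=0 w0=1 w3=1 w1=0 w2=0 w4=1 w5=0 w6=1
  Δ1: clk:0→1
  Δ2: w2:0→1
  Δ3: w1:0→1, w5:0→1, w6:1→0
  (3Δ to stable)
t=9 Δ0: clk=1 w0=1 w3=1 w1=1 w2=1 w4=1 w5=1 w6=0
  Δ1: clk:1→0
  (1Δ to stable)
t=10 Δ0: clk=0 w0=1 w3=1 w1=1 w2=1 w4=1 w5=1 w6=0
  Δ1: clk:0→1
  Δ2: w2:1→0
  Δ3: w1:1→0, w6:0→1
  Δ4: w5:1→0
  (4Δ to stable)
t=11 Δ0: clk=1 w0=1 w3=1 w1=0 w2=0 w4=1 w5=0 w6=1
  Δ1: clk:1→0
  (1Δ to stable)
t=12 Δ0: clk=0 w0=1 w3=1 w1=0 w2=0 w4=1 w5=0 w6=1
  Δ1: clk:0→1
  Δ2: w2:0→1
  Δ3: w1:0→1, w5:0→1, w6:1→0
  (3Δ to stable)
t=13 Δ0: clk=1 w0=1 w3=1 w1=1 w2=1 w4=1 w5=1 w6=0
  Δ1: clk:1→0
  (1Δ to stable)
t=14 Δ0: clk=0 w0=1 w3=1 w1=1 w2=1 w4=1 w5=1 w6=0
  Δ1: clk:0→1
  Δ2: w2:1→0
  Δ3: w1:1→0, w6:0→1
  Δ4: w5:1→0
  (4Δ to stable)
t=15 Δ0: clk=1 w0=1 w3=1 w1=0 w2=0 w4=1 w5=0 w6=1
  Δ1: clk:1→0
  (1Δ to stable)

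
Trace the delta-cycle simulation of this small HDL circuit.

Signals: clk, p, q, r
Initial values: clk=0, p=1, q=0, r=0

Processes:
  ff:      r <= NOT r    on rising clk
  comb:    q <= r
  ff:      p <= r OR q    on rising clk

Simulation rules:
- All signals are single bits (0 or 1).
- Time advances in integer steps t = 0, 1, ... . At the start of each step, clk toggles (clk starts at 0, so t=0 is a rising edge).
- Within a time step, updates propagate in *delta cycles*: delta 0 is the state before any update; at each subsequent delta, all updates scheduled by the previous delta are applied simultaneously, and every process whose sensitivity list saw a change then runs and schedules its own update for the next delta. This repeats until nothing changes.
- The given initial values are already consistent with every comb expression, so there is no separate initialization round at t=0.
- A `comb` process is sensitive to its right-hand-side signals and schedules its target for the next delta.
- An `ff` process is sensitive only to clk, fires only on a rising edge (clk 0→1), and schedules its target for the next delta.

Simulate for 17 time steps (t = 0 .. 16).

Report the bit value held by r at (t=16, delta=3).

1

t=0 Δ0: p=1 q=0 r=0 clk=0
  Δ1: clk:0→1
  Δ2: p:1→0, r:0→1
  Δ3: q:0→1
  (3Δ to stable)
t=1 Δ0: p=0 q=1 r=1 clk=1
  Δ1: clk:1→0
  (1Δ to stable)
t=2 Δ0: p=0 q=1 r=1 clk=0
  Δ1: clk:0→1
  Δ2: p:0→1, r:1→0
  Δ3: q:1→0
  (3Δ to stable)
t=3 Δ0: p=1 q=0 r=0 clk=1
  Δ1: clk:1→0
  (1Δ to stable)
t=4 Δ0: p=1 q=0 r=0 clk=0
  Δ1: clk:0→1
  Δ2: p:1→0, r:0→1
  Δ3: q:0→1
  (3Δ to stable)
t=5 Δ0: p=0 q=1 r=1 clk=1
  Δ1: clk:1→0
  (1Δ to stable)
t=6 Δ0: p=0 q=1 r=1 clk=0
  Δ1: clk:0→1
  Δ2: p:0→1, r:1→0
  Δ3: q:1→0
  (3Δ to stable)
t=7 Δ0: p=1 q=0 r=0 clk=1
  Δ1: clk:1→0
  (1Δ to stable)
t=8 Δ0: p=1 q=0 r=0 clk=0
  Δ1: clk:0→1
  Δ2: p:1→0, r:0→1
  Δ3: q:0→1
  (3Δ to stable)
t=9 Δ0: p=0 q=1 r=1 clk=1
  Δ1: clk:1→0
  (1Δ to stable)
t=10 Δ0: p=0 q=1 r=1 clk=0
  Δ1: clk:0→1
  Δ2: p:0→1, r:1→0
  Δ3: q:1→0
  (3Δ to stable)
t=11 Δ0: p=1 q=0 r=0 clk=1
  Δ1: clk:1→0
  (1Δ to stable)
t=12 Δ0: p=1 q=0 r=0 clk=0
  Δ1: clk:0→1
  Δ2: p:1→0, r:0→1
  Δ3: q:0→1
  (3Δ to stable)
t=13 Δ0: p=0 q=1 r=1 clk=1
  Δ1: clk:1→0
  (1Δ to stable)
t=14 Δ0: p=0 q=1 r=1 clk=0
  Δ1: clk:0→1
  Δ2: p:0→1, r:1→0
  Δ3: q:1→0
  (3Δ to stable)
t=15 Δ0: p=1 q=0 r=0 clk=1
  Δ1: clk:1→0
  (1Δ to stable)
t=16 Δ0: p=1 q=0 r=0 clk=0
  Δ1: clk:0→1
  Δ2: p:1→0, r:0→1
  Δ3: q:0→1
  (3Δ to stable)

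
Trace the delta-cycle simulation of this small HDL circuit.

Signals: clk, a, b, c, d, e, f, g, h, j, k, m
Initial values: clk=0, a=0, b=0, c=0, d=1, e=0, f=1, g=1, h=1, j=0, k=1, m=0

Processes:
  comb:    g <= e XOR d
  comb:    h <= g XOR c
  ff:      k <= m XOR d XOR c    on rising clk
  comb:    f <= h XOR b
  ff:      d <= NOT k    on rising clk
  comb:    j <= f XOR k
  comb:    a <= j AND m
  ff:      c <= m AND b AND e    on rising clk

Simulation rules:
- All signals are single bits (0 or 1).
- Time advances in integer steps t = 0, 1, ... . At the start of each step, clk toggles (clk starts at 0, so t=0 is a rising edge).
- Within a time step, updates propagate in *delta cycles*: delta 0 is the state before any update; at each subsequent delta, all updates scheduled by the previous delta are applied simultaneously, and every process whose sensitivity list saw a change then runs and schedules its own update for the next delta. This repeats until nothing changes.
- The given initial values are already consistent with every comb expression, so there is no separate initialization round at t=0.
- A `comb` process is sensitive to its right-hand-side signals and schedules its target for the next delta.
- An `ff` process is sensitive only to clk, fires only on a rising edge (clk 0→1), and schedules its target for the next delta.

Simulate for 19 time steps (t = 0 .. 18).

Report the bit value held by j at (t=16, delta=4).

t0.Δ0 c=0 d=1 k=1 f=1 b=0 e=0 a=0 m=0 g=1 h=1 clk=0 j=0
t0.Δ1 c=0 d=1 k=1 f=1 b=0 e=0 a=0 m=0 g=1 h=1 clk=1 j=0
t0.Δ2 c=0 d=0 k=1 f=1 b=0 e=0 a=0 m=0 g=1 h=1 clk=1 j=0
t0.Δ3 c=0 d=0 k=1 f=1 b=0 e=0 a=0 m=0 g=0 h=1 clk=1 j=0
t0.Δ4 c=0 d=0 k=1 f=1 b=0 e=0 a=0 m=0 g=0 h=0 clk=1 j=0
t0.Δ5 c=0 d=0 k=1 f=0 b=0 e=0 a=0 m=0 g=0 h=0 clk=1 j=0
t0.Δ6 c=0 d=0 k=1 f=0 b=0 e=0 a=0 m=0 g=0 h=0 clk=1 j=1
t1.Δ0 c=0 d=0 k=1 f=0 b=0 e=0 a=0 m=0 g=0 h=0 clk=1 j=1
t1.Δ1 c=0 d=0 k=1 f=0 b=0 e=0 a=0 m=0 g=0 h=0 clk=0 j=1
t2.Δ0 c=0 d=0 k=1 f=0 b=0 e=0 a=0 m=0 g=0 h=0 clk=0 j=1
t2.Δ1 c=0 d=0 k=1 f=0 b=0 e=0 a=0 m=0 g=0 h=0 clk=1 j=1
t2.Δ2 c=0 d=0 k=0 f=0 b=0 e=0 a=0 m=0 g=0 h=0 clk=1 j=1
t2.Δ3 c=0 d=0 k=0 f=0 b=0 e=0 a=0 m=0 g=0 h=0 clk=1 j=0
t3.Δ0 c=0 d=0 k=0 f=0 b=0 e=0 a=0 m=0 g=0 h=0 clk=1 j=0
t3.Δ1 c=0 d=0 k=0 f=0 b=0 e=0 a=0 m=0 g=0 h=0 clk=0 j=0
t4.Δ0 c=0 d=0 k=0 f=0 b=0 e=0 a=0 m=0 g=0 h=0 clk=0 j=0
t4.Δ1 c=0 d=0 k=0 f=0 b=0 e=0 a=0 m=0 g=0 h=0 clk=1 j=0
t4.Δ2 c=0 d=1 k=0 f=0 b=0 e=0 a=0 m=0 g=0 h=0 clk=1 j=0
t4.Δ3 c=0 d=1 k=0 f=0 b=0 e=0 a=0 m=0 g=1 h=0 clk=1 j=0
t4.Δ4 c=0 d=1 k=0 f=0 b=0 e=0 a=0 m=0 g=1 h=1 clk=1 j=0
t4.Δ5 c=0 d=1 k=0 f=1 b=0 e=0 a=0 m=0 g=1 h=1 clk=1 j=0
t4.Δ6 c=0 d=1 k=0 f=1 b=0 e=0 a=0 m=0 g=1 h=1 clk=1 j=1
t5.Δ0 c=0 d=1 k=0 f=1 b=0 e=0 a=0 m=0 g=1 h=1 clk=1 j=1
t5.Δ1 c=0 d=1 k=0 f=1 b=0 e=0 a=0 m=0 g=1 h=1 clk=0 j=1
t6.Δ0 c=0 d=1 k=0 f=1 b=0 e=0 a=0 m=0 g=1 h=1 clk=0 j=1
t6.Δ1 c=0 d=1 k=0 f=1 b=0 e=0 a=0 m=0 g=1 h=1 clk=1 j=1
t6.Δ2 c=0 d=1 k=1 f=1 b=0 e=0 a=0 m=0 g=1 h=1 clk=1 j=1
t6.Δ3 c=0 d=1 k=1 f=1 b=0 e=0 a=0 m=0 g=1 h=1 clk=1 j=0
t7.Δ0 c=0 d=1 k=1 f=1 b=0 e=0 a=0 m=0 g=1 h=1 clk=1 j=0
t7.Δ1 c=0 d=1 k=1 f=1 b=0 e=0 a=0 m=0 g=1 h=1 clk=0 j=0
t8.Δ0 c=0 d=1 k=1 f=1 b=0 e=0 a=0 m=0 g=1 h=1 clk=0 j=0
t8.Δ1 c=0 d=1 k=1 f=1 b=0 e=0 a=0 m=0 g=1 h=1 clk=1 j=0
t8.Δ2 c=0 d=0 k=1 f=1 b=0 e=0 a=0 m=0 g=1 h=1 clk=1 j=0
t8.Δ3 c=0 d=0 k=1 f=1 b=0 e=0 a=0 m=0 g=0 h=1 clk=1 j=0
t8.Δ4 c=0 d=0 k=1 f=1 b=0 e=0 a=0 m=0 g=0 h=0 clk=1 j=0
t8.Δ5 c=0 d=0 k=1 f=0 b=0 e=0 a=0 m=0 g=0 h=0 clk=1 j=0
t8.Δ6 c=0 d=0 k=1 f=0 b=0 e=0 a=0 m=0 g=0 h=0 clk=1 j=1
t9.Δ0 c=0 d=0 k=1 f=0 b=0 e=0 a=0 m=0 g=0 h=0 clk=1 j=1
t9.Δ1 c=0 d=0 k=1 f=0 b=0 e=0 a=0 m=0 g=0 h=0 clk=0 j=1
t10.Δ0 c=0 d=0 k=1 f=0 b=0 e=0 a=0 m=0 g=0 h=0 clk=0 j=1
t10.Δ1 c=0 d=0 k=1 f=0 b=0 e=0 a=0 m=0 g=0 h=0 clk=1 j=1
t10.Δ2 c=0 d=0 k=0 f=0 b=0 e=0 a=0 m=0 g=0 h=0 clk=1 j=1
t10.Δ3 c=0 d=0 k=0 f=0 b=0 e=0 a=0 m=0 g=0 h=0 clk=1 j=0
t11.Δ0 c=0 d=0 k=0 f=0 b=0 e=0 a=0 m=0 g=0 h=0 clk=1 j=0
t11.Δ1 c=0 d=0 k=0 f=0 b=0 e=0 a=0 m=0 g=0 h=0 clk=0 j=0
t12.Δ0 c=0 d=0 k=0 f=0 b=0 e=0 a=0 m=0 g=0 h=0 clk=0 j=0
t12.Δ1 c=0 d=0 k=0 f=0 b=0 e=0 a=0 m=0 g=0 h=0 clk=1 j=0
t12.Δ2 c=0 d=1 k=0 f=0 b=0 e=0 a=0 m=0 g=0 h=0 clk=1 j=0
t12.Δ3 c=0 d=1 k=0 f=0 b=0 e=0 a=0 m=0 g=1 h=0 clk=1 j=0
t12.Δ4 c=0 d=1 k=0 f=0 b=0 e=0 a=0 m=0 g=1 h=1 clk=1 j=0
t12.Δ5 c=0 d=1 k=0 f=1 b=0 e=0 a=0 m=0 g=1 h=1 clk=1 j=0
t12.Δ6 c=0 d=1 k=0 f=1 b=0 e=0 a=0 m=0 g=1 h=1 clk=1 j=1
t13.Δ0 c=0 d=1 k=0 f=1 b=0 e=0 a=0 m=0 g=1 h=1 clk=1 j=1
t13.Δ1 c=0 d=1 k=0 f=1 b=0 e=0 a=0 m=0 g=1 h=1 clk=0 j=1
t14.Δ0 c=0 d=1 k=0 f=1 b=0 e=0 a=0 m=0 g=1 h=1 clk=0 j=1
t14.Δ1 c=0 d=1 k=0 f=1 b=0 e=0 a=0 m=0 g=1 h=1 clk=1 j=1
t14.Δ2 c=0 d=1 k=1 f=1 b=0 e=0 a=0 m=0 g=1 h=1 clk=1 j=1
t14.Δ3 c=0 d=1 k=1 f=1 b=0 e=0 a=0 m=0 g=1 h=1 clk=1 j=0
t15.Δ0 c=0 d=1 k=1 f=1 b=0 e=0 a=0 m=0 g=1 h=1 clk=1 j=0
t15.Δ1 c=0 d=1 k=1 f=1 b=0 e=0 a=0 m=0 g=1 h=1 clk=0 j=0
t16.Δ0 c=0 d=1 k=1 f=1 b=0 e=0 a=0 m=0 g=1 h=1 clk=0 j=0
t16.Δ1 c=0 d=1 k=1 f=1 b=0 e=0 a=0 m=0 g=1 h=1 clk=1 j=0
t16.Δ2 c=0 d=0 k=1 f=1 b=0 e=0 a=0 m=0 g=1 h=1 clk=1 j=0
t16.Δ3 c=0 d=0 k=1 f=1 b=0 e=0 a=0 m=0 g=0 h=1 clk=1 j=0
t16.Δ4 c=0 d=0 k=1 f=1 b=0 e=0 a=0 m=0 g=0 h=0 clk=1 j=0
t16.Δ5 c=0 d=0 k=1 f=0 b=0 e=0 a=0 m=0 g=0 h=0 clk=1 j=0
t16.Δ6 c=0 d=0 k=1 f=0 b=0 e=0 a=0 m=0 g=0 h=0 clk=1 j=1
t17.Δ0 c=0 d=0 k=1 f=0 b=0 e=0 a=0 m=0 g=0 h=0 clk=1 j=1
t17.Δ1 c=0 d=0 k=1 f=0 b=0 e=0 a=0 m=0 g=0 h=0 clk=0 j=1
t18.Δ0 c=0 d=0 k=1 f=0 b=0 e=0 a=0 m=0 g=0 h=0 clk=0 j=1
t18.Δ1 c=0 d=0 k=1 f=0 b=0 e=0 a=0 m=0 g=0 h=0 clk=1 j=1
t18.Δ2 c=0 d=0 k=0 f=0 b=0 e=0 a=0 m=0 g=0 h=0 clk=1 j=1
t18.Δ3 c=0 d=0 k=0 f=0 b=0 e=0 a=0 m=0 g=0 h=0 clk=1 j=0

0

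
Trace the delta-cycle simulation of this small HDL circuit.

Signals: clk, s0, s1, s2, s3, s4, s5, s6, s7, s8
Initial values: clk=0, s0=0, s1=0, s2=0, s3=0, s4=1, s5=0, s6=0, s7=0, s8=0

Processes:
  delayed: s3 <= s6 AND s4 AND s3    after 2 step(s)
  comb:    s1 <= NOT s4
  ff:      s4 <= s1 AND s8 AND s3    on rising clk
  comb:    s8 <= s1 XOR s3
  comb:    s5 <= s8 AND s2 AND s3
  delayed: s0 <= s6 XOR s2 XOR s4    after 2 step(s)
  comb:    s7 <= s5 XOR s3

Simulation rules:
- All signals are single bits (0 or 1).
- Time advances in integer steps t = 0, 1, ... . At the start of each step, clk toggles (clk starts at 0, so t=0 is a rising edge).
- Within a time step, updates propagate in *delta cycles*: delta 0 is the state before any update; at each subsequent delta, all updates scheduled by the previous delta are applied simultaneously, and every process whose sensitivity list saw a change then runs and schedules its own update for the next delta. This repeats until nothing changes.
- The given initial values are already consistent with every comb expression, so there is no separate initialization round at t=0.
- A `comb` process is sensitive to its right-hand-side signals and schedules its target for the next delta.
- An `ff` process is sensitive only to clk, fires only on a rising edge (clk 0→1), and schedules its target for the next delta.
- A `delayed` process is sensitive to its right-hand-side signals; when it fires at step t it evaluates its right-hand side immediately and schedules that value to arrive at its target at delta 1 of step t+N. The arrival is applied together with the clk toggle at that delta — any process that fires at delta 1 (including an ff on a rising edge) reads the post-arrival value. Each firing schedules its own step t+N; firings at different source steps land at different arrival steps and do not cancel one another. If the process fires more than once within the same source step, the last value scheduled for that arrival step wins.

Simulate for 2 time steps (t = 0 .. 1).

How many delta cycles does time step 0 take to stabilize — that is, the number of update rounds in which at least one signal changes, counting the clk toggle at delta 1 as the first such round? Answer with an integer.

4

[bits: s8,s1,clk,s0,s7,s2,s3,s5,s4,s6]
t=0: Δ0=0000000010 Δ1=0010000010 Δ2=0010000000 Δ3=0110000000 Δ4=1110000000 | 4Δ
t=1: Δ0=1110000000 Δ1=1100000000 | 1Δ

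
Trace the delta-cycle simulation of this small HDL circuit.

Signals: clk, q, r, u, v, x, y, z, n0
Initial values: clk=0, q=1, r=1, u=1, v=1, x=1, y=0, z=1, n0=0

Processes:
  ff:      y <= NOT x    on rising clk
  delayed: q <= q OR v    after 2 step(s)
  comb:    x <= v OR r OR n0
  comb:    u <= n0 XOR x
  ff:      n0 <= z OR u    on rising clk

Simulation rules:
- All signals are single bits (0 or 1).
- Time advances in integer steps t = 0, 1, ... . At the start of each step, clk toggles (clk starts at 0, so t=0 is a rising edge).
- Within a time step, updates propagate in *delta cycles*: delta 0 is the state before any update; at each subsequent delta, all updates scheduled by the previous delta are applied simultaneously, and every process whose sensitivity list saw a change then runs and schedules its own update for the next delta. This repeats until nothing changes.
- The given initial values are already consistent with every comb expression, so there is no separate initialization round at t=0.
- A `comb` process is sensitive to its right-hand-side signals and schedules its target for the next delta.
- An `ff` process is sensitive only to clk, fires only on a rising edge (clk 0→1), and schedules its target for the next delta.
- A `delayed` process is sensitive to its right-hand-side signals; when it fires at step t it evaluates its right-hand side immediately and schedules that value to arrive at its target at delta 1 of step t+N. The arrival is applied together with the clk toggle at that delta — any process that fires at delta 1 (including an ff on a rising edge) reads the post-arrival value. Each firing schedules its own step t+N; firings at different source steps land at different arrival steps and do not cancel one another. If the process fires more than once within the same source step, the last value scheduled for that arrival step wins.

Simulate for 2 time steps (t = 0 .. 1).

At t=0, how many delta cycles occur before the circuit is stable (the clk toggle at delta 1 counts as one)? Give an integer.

t=0 Δ0: q=1 r=1 clk=0 u=1 n0=0 z=1 v=1 x=1 y=0
  Δ1: clk:0→1
  Δ2: n0:0→1
  Δ3: u:1→0
  (3Δ to stable)
t=1 Δ0: q=1 r=1 clk=1 u=0 n0=1 z=1 v=1 x=1 y=0
  Δ1: clk:1→0
  (1Δ to stable)

3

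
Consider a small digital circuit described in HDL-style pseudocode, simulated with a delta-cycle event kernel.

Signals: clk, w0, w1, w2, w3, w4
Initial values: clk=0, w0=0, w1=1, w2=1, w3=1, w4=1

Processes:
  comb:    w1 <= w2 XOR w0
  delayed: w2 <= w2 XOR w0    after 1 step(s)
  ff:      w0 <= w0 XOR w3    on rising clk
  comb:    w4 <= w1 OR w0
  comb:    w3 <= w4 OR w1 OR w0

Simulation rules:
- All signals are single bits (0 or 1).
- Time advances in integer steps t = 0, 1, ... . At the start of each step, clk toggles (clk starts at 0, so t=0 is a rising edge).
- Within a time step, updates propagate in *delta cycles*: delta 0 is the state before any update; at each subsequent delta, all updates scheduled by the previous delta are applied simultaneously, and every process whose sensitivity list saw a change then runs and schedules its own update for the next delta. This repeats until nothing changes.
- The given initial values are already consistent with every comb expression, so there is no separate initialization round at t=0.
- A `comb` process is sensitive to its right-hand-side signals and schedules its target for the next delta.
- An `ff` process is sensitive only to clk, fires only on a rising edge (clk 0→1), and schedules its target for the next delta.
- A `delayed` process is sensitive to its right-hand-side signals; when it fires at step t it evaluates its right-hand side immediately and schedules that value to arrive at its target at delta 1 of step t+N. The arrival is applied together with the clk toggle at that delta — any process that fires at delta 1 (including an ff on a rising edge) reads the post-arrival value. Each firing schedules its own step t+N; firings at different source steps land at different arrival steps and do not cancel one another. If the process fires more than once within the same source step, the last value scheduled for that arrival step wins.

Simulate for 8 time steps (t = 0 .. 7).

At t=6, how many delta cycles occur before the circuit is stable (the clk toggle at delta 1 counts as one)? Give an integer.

4

[bits: clk,w0,w2,w3,w4,w1]
t=0: Δ0=001111 Δ1=101111 Δ2=111111 Δ3=111110 | 3Δ
t=1: Δ0=111110 Δ1=010110 Δ2=010111 | 2Δ
t=2: Δ0=010111 Δ1=111111 Δ2=101110 Δ3=101101 Δ4=101111 | 4Δ
t=3: Δ0=101111 Δ1=001111 | 1Δ
t=4: Δ0=001111 Δ1=101111 Δ2=111111 Δ3=111110 | 3Δ
t=5: Δ0=111110 Δ1=010110 Δ2=010111 | 2Δ
t=6: Δ0=010111 Δ1=111111 Δ2=101110 Δ3=101101 Δ4=101111 | 4Δ
t=7: Δ0=101111 Δ1=001111 | 1Δ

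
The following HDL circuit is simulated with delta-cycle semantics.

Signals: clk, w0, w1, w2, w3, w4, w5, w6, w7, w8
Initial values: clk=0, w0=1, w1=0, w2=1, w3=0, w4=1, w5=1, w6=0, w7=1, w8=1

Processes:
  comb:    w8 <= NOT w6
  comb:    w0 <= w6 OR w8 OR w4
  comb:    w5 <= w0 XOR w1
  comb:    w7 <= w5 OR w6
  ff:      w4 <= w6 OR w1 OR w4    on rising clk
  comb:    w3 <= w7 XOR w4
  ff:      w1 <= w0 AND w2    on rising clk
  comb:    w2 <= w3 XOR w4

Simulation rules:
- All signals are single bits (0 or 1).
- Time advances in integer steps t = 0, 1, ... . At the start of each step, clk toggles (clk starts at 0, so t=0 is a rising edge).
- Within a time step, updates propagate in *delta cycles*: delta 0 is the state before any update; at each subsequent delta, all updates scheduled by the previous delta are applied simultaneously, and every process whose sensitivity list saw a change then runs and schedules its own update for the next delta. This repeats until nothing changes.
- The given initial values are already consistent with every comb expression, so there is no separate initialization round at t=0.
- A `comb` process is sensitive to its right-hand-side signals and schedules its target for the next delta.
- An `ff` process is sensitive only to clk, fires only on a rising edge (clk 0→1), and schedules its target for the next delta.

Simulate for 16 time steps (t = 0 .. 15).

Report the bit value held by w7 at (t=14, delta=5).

t0.Δ0 w2=1 w6=0 clk=0 w1=0 w5=1 w4=1 w0=1 w8=1 w3=0 w7=1
t0.Δ1 w2=1 w6=0 clk=1 w1=0 w5=1 w4=1 w0=1 w8=1 w3=0 w7=1
t0.Δ2 w2=1 w6=0 clk=1 w1=1 w5=1 w4=1 w0=1 w8=1 w3=0 w7=1
t0.Δ3 w2=1 w6=0 clk=1 w1=1 w5=0 w4=1 w0=1 w8=1 w3=0 w7=1
t0.Δ4 w2=1 w6=0 clk=1 w1=1 w5=0 w4=1 w0=1 w8=1 w3=0 w7=0
t0.Δ5 w2=1 w6=0 clk=1 w1=1 w5=0 w4=1 w0=1 w8=1 w3=1 w7=0
t0.Δ6 w2=0 w6=0 clk=1 w1=1 w5=0 w4=1 w0=1 w8=1 w3=1 w7=0
t1.Δ0 w2=0 w6=0 clk=1 w1=1 w5=0 w4=1 w0=1 w8=1 w3=1 w7=0
t1.Δ1 w2=0 w6=0 clk=0 w1=1 w5=0 w4=1 w0=1 w8=1 w3=1 w7=0
t2.Δ0 w2=0 w6=0 clk=0 w1=1 w5=0 w4=1 w0=1 w8=1 w3=1 w7=0
t2.Δ1 w2=0 w6=0 clk=1 w1=1 w5=0 w4=1 w0=1 w8=1 w3=1 w7=0
t2.Δ2 w2=0 w6=0 clk=1 w1=0 w5=0 w4=1 w0=1 w8=1 w3=1 w7=0
t2.Δ3 w2=0 w6=0 clk=1 w1=0 w5=1 w4=1 w0=1 w8=1 w3=1 w7=0
t2.Δ4 w2=0 w6=0 clk=1 w1=0 w5=1 w4=1 w0=1 w8=1 w3=1 w7=1
t2.Δ5 w2=0 w6=0 clk=1 w1=0 w5=1 w4=1 w0=1 w8=1 w3=0 w7=1
t2.Δ6 w2=1 w6=0 clk=1 w1=0 w5=1 w4=1 w0=1 w8=1 w3=0 w7=1
t3.Δ0 w2=1 w6=0 clk=1 w1=0 w5=1 w4=1 w0=1 w8=1 w3=0 w7=1
t3.Δ1 w2=1 w6=0 clk=0 w1=0 w5=1 w4=1 w0=1 w8=1 w3=0 w7=1
t4.Δ0 w2=1 w6=0 clk=0 w1=0 w5=1 w4=1 w0=1 w8=1 w3=0 w7=1
t4.Δ1 w2=1 w6=0 clk=1 w1=0 w5=1 w4=1 w0=1 w8=1 w3=0 w7=1
t4.Δ2 w2=1 w6=0 clk=1 w1=1 w5=1 w4=1 w0=1 w8=1 w3=0 w7=1
t4.Δ3 w2=1 w6=0 clk=1 w1=1 w5=0 w4=1 w0=1 w8=1 w3=0 w7=1
t4.Δ4 w2=1 w6=0 clk=1 w1=1 w5=0 w4=1 w0=1 w8=1 w3=0 w7=0
t4.Δ5 w2=1 w6=0 clk=1 w1=1 w5=0 w4=1 w0=1 w8=1 w3=1 w7=0
t4.Δ6 w2=0 w6=0 clk=1 w1=1 w5=0 w4=1 w0=1 w8=1 w3=1 w7=0
t5.Δ0 w2=0 w6=0 clk=1 w1=1 w5=0 w4=1 w0=1 w8=1 w3=1 w7=0
t5.Δ1 w2=0 w6=0 clk=0 w1=1 w5=0 w4=1 w0=1 w8=1 w3=1 w7=0
t6.Δ0 w2=0 w6=0 clk=0 w1=1 w5=0 w4=1 w0=1 w8=1 w3=1 w7=0
t6.Δ1 w2=0 w6=0 clk=1 w1=1 w5=0 w4=1 w0=1 w8=1 w3=1 w7=0
t6.Δ2 w2=0 w6=0 clk=1 w1=0 w5=0 w4=1 w0=1 w8=1 w3=1 w7=0
t6.Δ3 w2=0 w6=0 clk=1 w1=0 w5=1 w4=1 w0=1 w8=1 w3=1 w7=0
t6.Δ4 w2=0 w6=0 clk=1 w1=0 w5=1 w4=1 w0=1 w8=1 w3=1 w7=1
t6.Δ5 w2=0 w6=0 clk=1 w1=0 w5=1 w4=1 w0=1 w8=1 w3=0 w7=1
t6.Δ6 w2=1 w6=0 clk=1 w1=0 w5=1 w4=1 w0=1 w8=1 w3=0 w7=1
t7.Δ0 w2=1 w6=0 clk=1 w1=0 w5=1 w4=1 w0=1 w8=1 w3=0 w7=1
t7.Δ1 w2=1 w6=0 clk=0 w1=0 w5=1 w4=1 w0=1 w8=1 w3=0 w7=1
t8.Δ0 w2=1 w6=0 clk=0 w1=0 w5=1 w4=1 w0=1 w8=1 w3=0 w7=1
t8.Δ1 w2=1 w6=0 clk=1 w1=0 w5=1 w4=1 w0=1 w8=1 w3=0 w7=1
t8.Δ2 w2=1 w6=0 clk=1 w1=1 w5=1 w4=1 w0=1 w8=1 w3=0 w7=1
t8.Δ3 w2=1 w6=0 clk=1 w1=1 w5=0 w4=1 w0=1 w8=1 w3=0 w7=1
t8.Δ4 w2=1 w6=0 clk=1 w1=1 w5=0 w4=1 w0=1 w8=1 w3=0 w7=0
t8.Δ5 w2=1 w6=0 clk=1 w1=1 w5=0 w4=1 w0=1 w8=1 w3=1 w7=0
t8.Δ6 w2=0 w6=0 clk=1 w1=1 w5=0 w4=1 w0=1 w8=1 w3=1 w7=0
t9.Δ0 w2=0 w6=0 clk=1 w1=1 w5=0 w4=1 w0=1 w8=1 w3=1 w7=0
t9.Δ1 w2=0 w6=0 clk=0 w1=1 w5=0 w4=1 w0=1 w8=1 w3=1 w7=0
t10.Δ0 w2=0 w6=0 clk=0 w1=1 w5=0 w4=1 w0=1 w8=1 w3=1 w7=0
t10.Δ1 w2=0 w6=0 clk=1 w1=1 w5=0 w4=1 w0=1 w8=1 w3=1 w7=0
t10.Δ2 w2=0 w6=0 clk=1 w1=0 w5=0 w4=1 w0=1 w8=1 w3=1 w7=0
t10.Δ3 w2=0 w6=0 clk=1 w1=0 w5=1 w4=1 w0=1 w8=1 w3=1 w7=0
t10.Δ4 w2=0 w6=0 clk=1 w1=0 w5=1 w4=1 w0=1 w8=1 w3=1 w7=1
t10.Δ5 w2=0 w6=0 clk=1 w1=0 w5=1 w4=1 w0=1 w8=1 w3=0 w7=1
t10.Δ6 w2=1 w6=0 clk=1 w1=0 w5=1 w4=1 w0=1 w8=1 w3=0 w7=1
t11.Δ0 w2=1 w6=0 clk=1 w1=0 w5=1 w4=1 w0=1 w8=1 w3=0 w7=1
t11.Δ1 w2=1 w6=0 clk=0 w1=0 w5=1 w4=1 w0=1 w8=1 w3=0 w7=1
t12.Δ0 w2=1 w6=0 clk=0 w1=0 w5=1 w4=1 w0=1 w8=1 w3=0 w7=1
t12.Δ1 w2=1 w6=0 clk=1 w1=0 w5=1 w4=1 w0=1 w8=1 w3=0 w7=1
t12.Δ2 w2=1 w6=0 clk=1 w1=1 w5=1 w4=1 w0=1 w8=1 w3=0 w7=1
t12.Δ3 w2=1 w6=0 clk=1 w1=1 w5=0 w4=1 w0=1 w8=1 w3=0 w7=1
t12.Δ4 w2=1 w6=0 clk=1 w1=1 w5=0 w4=1 w0=1 w8=1 w3=0 w7=0
t12.Δ5 w2=1 w6=0 clk=1 w1=1 w5=0 w4=1 w0=1 w8=1 w3=1 w7=0
t12.Δ6 w2=0 w6=0 clk=1 w1=1 w5=0 w4=1 w0=1 w8=1 w3=1 w7=0
t13.Δ0 w2=0 w6=0 clk=1 w1=1 w5=0 w4=1 w0=1 w8=1 w3=1 w7=0
t13.Δ1 w2=0 w6=0 clk=0 w1=1 w5=0 w4=1 w0=1 w8=1 w3=1 w7=0
t14.Δ0 w2=0 w6=0 clk=0 w1=1 w5=0 w4=1 w0=1 w8=1 w3=1 w7=0
t14.Δ1 w2=0 w6=0 clk=1 w1=1 w5=0 w4=1 w0=1 w8=1 w3=1 w7=0
t14.Δ2 w2=0 w6=0 clk=1 w1=0 w5=0 w4=1 w0=1 w8=1 w3=1 w7=0
t14.Δ3 w2=0 w6=0 clk=1 w1=0 w5=1 w4=1 w0=1 w8=1 w3=1 w7=0
t14.Δ4 w2=0 w6=0 clk=1 w1=0 w5=1 w4=1 w0=1 w8=1 w3=1 w7=1
t14.Δ5 w2=0 w6=0 clk=1 w1=0 w5=1 w4=1 w0=1 w8=1 w3=0 w7=1
t14.Δ6 w2=1 w6=0 clk=1 w1=0 w5=1 w4=1 w0=1 w8=1 w3=0 w7=1
t15.Δ0 w2=1 w6=0 clk=1 w1=0 w5=1 w4=1 w0=1 w8=1 w3=0 w7=1
t15.Δ1 w2=1 w6=0 clk=0 w1=0 w5=1 w4=1 w0=1 w8=1 w3=0 w7=1

1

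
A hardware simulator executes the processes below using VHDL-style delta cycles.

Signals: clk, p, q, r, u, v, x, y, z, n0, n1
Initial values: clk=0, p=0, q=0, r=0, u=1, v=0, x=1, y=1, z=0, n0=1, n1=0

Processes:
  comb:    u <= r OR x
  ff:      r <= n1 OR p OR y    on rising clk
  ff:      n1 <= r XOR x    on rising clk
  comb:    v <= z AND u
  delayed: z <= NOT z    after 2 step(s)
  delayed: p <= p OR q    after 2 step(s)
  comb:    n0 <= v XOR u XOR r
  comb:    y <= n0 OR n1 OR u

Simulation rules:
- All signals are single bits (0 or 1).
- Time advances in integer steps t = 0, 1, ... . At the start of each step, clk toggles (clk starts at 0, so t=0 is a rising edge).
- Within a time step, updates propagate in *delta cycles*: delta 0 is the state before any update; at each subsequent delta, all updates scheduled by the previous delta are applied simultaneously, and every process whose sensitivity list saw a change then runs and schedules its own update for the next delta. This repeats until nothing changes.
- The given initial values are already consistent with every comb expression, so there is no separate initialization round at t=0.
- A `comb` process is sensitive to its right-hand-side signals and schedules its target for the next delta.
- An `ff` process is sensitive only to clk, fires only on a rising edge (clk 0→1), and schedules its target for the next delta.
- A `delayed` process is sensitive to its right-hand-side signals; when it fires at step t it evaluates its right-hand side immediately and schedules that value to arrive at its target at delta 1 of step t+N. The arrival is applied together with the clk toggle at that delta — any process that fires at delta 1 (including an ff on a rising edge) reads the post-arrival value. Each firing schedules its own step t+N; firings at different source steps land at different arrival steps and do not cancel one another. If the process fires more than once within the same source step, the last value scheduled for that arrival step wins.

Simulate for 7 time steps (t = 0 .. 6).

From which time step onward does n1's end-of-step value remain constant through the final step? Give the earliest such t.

2

t=0 Δ0: n0=1 v=0 clk=0 r=0 z=0 p=0 x=1 y=1 n1=0 u=1 q=0
  Δ1: clk:0→1
  Δ2: r:0→1, n1:0→1
  Δ3: n0:1→0
  (3Δ to stable)
t=1 Δ0: n0=0 v=0 clk=1 r=1 z=0 p=0 x=1 y=1 n1=1 u=1 q=0
  Δ1: clk:1→0
  (1Δ to stable)
t=2 Δ0: n0=0 v=0 clk=0 r=1 z=0 p=0 x=1 y=1 n1=1 u=1 q=0
  Δ1: clk:0→1
  Δ2: n1:1→0
  (2Δ to stable)
t=3 Δ0: n0=0 v=0 clk=1 r=1 z=0 p=0 x=1 y=1 n1=0 u=1 q=0
  Δ1: clk:1→0
  (1Δ to stable)
t=4 Δ0: n0=0 v=0 clk=0 r=1 z=0 p=0 x=1 y=1 n1=0 u=1 q=0
  Δ1: clk:0→1
  (1Δ to stable)
t=5 Δ0: n0=0 v=0 clk=1 r=1 z=0 p=0 x=1 y=1 n1=0 u=1 q=0
  Δ1: clk:1→0
  (1Δ to stable)
t=6 Δ0: n0=0 v=0 clk=0 r=1 z=0 p=0 x=1 y=1 n1=0 u=1 q=0
  Δ1: clk:0→1
  (1Δ to stable)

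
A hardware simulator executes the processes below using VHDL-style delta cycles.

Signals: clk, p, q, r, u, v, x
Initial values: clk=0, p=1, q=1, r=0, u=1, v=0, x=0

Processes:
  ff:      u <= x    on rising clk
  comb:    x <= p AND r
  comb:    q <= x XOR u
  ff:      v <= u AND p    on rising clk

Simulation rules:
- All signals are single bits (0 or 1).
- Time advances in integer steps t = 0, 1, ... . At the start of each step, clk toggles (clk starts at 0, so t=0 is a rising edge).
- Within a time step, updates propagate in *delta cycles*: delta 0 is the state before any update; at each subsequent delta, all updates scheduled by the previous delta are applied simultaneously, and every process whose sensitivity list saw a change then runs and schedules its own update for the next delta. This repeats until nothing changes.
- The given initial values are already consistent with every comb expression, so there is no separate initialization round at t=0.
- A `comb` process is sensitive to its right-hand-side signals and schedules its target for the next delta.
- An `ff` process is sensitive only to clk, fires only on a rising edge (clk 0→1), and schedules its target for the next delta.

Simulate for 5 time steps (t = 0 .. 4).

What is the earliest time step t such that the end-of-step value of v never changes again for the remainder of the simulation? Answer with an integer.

[bits: u,v,clk,q,x,r,p]
t=0: Δ0=1001001 Δ1=1011001 Δ2=0111001 Δ3=0110001 | 3Δ
t=1: Δ0=0110001 Δ1=0100001 | 1Δ
t=2: Δ0=0100001 Δ1=0110001 Δ2=0010001 | 2Δ
t=3: Δ0=0010001 Δ1=0000001 | 1Δ
t=4: Δ0=0000001 Δ1=0010001 | 1Δ

2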